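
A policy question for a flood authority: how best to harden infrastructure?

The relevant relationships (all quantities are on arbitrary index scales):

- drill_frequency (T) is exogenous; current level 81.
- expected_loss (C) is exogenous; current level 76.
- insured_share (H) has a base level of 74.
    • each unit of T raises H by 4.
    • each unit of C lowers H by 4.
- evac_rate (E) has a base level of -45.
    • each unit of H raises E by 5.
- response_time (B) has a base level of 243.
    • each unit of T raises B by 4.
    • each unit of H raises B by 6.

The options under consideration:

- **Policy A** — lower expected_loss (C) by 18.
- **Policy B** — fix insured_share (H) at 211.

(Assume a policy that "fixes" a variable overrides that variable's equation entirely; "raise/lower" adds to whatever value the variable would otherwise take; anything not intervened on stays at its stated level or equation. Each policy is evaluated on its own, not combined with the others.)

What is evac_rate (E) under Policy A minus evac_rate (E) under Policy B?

Policy A (C − 18):
  T = 81
  C = 76 − 18 = 58
  H = 74 + 4·81 − 4·58 = 166
  E = -45 + 5·166 = 785
Policy B (H := 211):
  T = 81
  C = 76
  H = 211
  E = -45 + 5·211 = 1010
E: 785 − 1010 = -225

-225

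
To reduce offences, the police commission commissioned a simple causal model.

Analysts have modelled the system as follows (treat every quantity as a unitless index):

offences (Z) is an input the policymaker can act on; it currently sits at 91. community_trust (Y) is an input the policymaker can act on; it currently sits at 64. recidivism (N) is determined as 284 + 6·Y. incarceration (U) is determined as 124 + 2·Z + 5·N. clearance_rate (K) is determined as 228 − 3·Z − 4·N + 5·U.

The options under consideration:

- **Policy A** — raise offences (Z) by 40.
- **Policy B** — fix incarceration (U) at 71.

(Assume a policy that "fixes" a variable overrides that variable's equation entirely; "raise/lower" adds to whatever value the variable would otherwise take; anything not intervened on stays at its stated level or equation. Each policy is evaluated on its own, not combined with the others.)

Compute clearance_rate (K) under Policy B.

-2362

Policy B (U := 71):
  Z = 91
  Y = 64
  N = 284 + 6·64 = 668
  U = 71
  K = 228 − 3·91 − 4·668 + 5·71 = -2362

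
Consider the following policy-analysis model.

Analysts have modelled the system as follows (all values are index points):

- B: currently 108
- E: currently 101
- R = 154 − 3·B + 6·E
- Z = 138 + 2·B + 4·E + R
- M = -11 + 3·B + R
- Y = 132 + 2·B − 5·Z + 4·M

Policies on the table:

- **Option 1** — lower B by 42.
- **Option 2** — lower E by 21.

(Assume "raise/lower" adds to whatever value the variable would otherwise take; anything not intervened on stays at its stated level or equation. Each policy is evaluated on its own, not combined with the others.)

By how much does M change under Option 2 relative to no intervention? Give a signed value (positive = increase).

-126

Baseline:
  B = 108
  E = 101
  R = 154 − 3·108 + 6·101 = 436
  M = -11 + 3·108 + 436 = 749
Option 2 (E − 21):
  B = 108
  E = 101 − 21 = 80
  R = 154 − 3·108 + 6·80 = 310
  M = -11 + 3·108 + 310 = 623
Change in M: 623 − 749 = -126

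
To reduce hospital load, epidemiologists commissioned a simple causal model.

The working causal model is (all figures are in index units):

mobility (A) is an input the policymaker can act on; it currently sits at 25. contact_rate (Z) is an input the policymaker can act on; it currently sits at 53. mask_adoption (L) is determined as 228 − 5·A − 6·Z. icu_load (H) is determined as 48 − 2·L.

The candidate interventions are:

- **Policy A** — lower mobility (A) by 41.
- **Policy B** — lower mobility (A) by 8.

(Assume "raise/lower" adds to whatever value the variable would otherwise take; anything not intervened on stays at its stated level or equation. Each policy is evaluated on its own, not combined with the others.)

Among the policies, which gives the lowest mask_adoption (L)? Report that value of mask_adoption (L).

-175

Policy A (A − 41):
  A = 25 − 41 = -16
  Z = 53
  L = 228 − 5·(-16) − 6·53 = -10
Policy B (A − 8):
  A = 25 − 8 = 17
  Z = 53
  L = 228 − 5·17 − 6·53 = -175
Comparing — Policy A: L=-10, Policy B: L=-175. Lowest is -175 (Policy B).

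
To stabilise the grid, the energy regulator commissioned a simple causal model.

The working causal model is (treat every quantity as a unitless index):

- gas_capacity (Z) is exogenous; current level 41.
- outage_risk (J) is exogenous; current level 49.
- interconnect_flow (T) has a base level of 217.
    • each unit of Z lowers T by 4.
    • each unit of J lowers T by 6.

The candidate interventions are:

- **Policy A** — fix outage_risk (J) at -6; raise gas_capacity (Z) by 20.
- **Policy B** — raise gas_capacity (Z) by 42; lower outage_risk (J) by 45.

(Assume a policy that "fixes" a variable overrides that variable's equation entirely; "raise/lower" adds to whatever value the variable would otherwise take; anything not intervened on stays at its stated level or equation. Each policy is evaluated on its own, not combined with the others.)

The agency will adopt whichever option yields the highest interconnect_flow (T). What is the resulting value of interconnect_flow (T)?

Policy A (J := -6, Z + 20):
  Z = 41 + 20 = 61
  J = -6
  T = 217 − 4·61 − 6·(-6) = 9
Policy B (Z + 42, J − 45):
  Z = 41 + 42 = 83
  J = 49 − 45 = 4
  T = 217 − 4·83 − 6·4 = -139
Comparing — Policy A: T=9, Policy B: T=-139. Highest is 9 (Policy A).

9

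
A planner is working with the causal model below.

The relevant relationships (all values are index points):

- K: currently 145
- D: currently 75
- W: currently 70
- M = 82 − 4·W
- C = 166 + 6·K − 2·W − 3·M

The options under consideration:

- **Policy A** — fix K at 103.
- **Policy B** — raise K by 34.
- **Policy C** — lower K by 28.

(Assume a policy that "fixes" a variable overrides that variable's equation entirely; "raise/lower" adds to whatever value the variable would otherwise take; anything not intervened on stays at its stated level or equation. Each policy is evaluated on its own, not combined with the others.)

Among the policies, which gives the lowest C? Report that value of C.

Policy A (K := 103):
  K = 103
  W = 70
  M = 82 − 4·70 = -198
  C = 166 + 6·103 − 2·70 − 3·(-198) = 1238
Policy B (K + 34):
  K = 145 + 34 = 179
  W = 70
  M = 82 − 4·70 = -198
  C = 166 + 6·179 − 2·70 − 3·(-198) = 1694
Policy C (K − 28):
  K = 145 − 28 = 117
  W = 70
  M = 82 − 4·70 = -198
  C = 166 + 6·117 − 2·70 − 3·(-198) = 1322
Comparing — Policy A: C=1238, Policy B: C=1694, Policy C: C=1322. Lowest is 1238 (Policy A).

1238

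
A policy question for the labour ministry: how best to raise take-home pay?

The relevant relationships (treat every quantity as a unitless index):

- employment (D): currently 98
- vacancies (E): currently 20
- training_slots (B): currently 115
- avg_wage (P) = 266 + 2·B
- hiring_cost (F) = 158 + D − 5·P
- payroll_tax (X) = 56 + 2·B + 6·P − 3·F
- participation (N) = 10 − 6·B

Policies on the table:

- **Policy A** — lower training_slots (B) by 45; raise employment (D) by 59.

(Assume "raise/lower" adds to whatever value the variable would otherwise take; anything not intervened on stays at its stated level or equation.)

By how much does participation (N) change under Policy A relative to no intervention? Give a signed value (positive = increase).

Baseline:
  B = 115
  N = 10 − 6·115 = -680
Policy A (B − 45, D + 59):
  B = 115 − 45 = 70
  N = 10 − 6·70 = -410
Change in N: -410 − (-680) = 270

270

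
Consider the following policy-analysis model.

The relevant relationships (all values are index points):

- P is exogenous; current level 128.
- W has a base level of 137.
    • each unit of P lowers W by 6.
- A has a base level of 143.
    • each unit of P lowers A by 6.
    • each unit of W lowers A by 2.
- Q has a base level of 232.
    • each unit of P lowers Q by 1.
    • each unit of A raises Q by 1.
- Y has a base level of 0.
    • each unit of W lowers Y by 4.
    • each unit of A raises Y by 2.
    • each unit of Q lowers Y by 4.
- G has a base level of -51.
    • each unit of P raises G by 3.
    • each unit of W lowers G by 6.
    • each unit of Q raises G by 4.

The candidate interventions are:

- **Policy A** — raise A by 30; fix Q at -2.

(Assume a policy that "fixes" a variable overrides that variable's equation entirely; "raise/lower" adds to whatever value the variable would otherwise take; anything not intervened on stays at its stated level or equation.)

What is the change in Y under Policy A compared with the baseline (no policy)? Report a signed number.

3032

Baseline:
  P = 128
  W = 137 − 6·128 = -631
  A = 143 − 6·128 − 2·(-631) = 637
  Q = 232 − 128 + 637 = 741
  Y = 0 − 4·(-631) + 2·637 − 4·741 = 834
Policy A (A + 30, Q := -2):
  P = 128
  W = 137 − 6·128 = -631
  A = 143 − 6·128 − 2·(-631) (+30 from intervention) = 667
  Q = -2
  Y = 0 − 4·(-631) + 2·667 − 4·(-2) = 3866
Change in Y: 3866 − 834 = 3032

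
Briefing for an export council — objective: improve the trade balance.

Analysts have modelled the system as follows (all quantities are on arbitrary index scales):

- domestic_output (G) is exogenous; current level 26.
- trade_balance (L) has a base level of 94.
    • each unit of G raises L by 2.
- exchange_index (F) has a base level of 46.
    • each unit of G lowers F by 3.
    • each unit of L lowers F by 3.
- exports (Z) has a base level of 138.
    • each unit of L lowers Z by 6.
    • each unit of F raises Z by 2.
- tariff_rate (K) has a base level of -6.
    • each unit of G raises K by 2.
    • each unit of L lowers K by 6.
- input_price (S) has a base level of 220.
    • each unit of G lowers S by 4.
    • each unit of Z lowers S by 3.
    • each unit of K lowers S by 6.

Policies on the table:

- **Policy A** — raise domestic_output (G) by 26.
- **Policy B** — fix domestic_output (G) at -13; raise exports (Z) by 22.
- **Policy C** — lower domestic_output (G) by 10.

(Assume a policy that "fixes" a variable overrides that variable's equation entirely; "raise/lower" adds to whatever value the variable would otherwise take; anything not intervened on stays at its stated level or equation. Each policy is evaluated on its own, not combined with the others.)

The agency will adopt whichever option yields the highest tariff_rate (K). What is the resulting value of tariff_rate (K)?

Policy A (G + 26):
  G = 26 + 26 = 52
  L = 94 + 2·52 = 198
  K = -6 + 2·52 − 6·198 = -1090
Policy B (G := -13, Z + 22):
  G = -13
  L = 94 + 2·(-13) = 68
  K = -6 + 2·(-13) − 6·68 = -440
Policy C (G − 10):
  G = 26 − 10 = 16
  L = 94 + 2·16 = 126
  K = -6 + 2·16 − 6·126 = -730
Comparing — Policy A: K=-1090, Policy B: K=-440, Policy C: K=-730. Highest is -440 (Policy B).

-440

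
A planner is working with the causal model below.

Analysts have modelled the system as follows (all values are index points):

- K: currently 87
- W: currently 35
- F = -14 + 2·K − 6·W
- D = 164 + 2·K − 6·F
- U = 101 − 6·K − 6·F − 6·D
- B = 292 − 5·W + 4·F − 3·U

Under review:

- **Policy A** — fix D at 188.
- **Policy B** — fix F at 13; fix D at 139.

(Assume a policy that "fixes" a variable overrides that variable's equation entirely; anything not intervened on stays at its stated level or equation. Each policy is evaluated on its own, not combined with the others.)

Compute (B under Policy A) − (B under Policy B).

Policy A (D := 188):
  K = 87
  W = 35
  F = -14 + 2·87 − 6·35 = -50
  D = 188
  U = 101 − 6·87 − 6·(-50) − 6·188 = -1249
  B = 292 − 5·35 + 4·(-50) − 3·(-1249) = 3664
Policy B (F := 13, D := 139):
  K = 87
  W = 35
  F = 13
  D = 139
  U = 101 − 6·87 − 6·13 − 6·139 = -1333
  B = 292 − 5·35 + 4·13 − 3·(-1333) = 4168
B: 3664 − 4168 = -504

-504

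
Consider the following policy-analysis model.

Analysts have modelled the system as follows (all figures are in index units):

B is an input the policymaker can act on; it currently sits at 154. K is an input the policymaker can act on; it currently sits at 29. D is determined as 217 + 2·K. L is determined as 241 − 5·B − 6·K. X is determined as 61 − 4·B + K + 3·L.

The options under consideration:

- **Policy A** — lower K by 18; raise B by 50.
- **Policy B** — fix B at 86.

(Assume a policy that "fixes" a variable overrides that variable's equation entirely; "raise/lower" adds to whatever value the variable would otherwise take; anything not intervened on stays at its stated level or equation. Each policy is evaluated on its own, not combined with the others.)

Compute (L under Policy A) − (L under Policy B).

Policy A (K − 18, B + 50):
  B = 154 + 50 = 204
  K = 29 − 18 = 11
  L = 241 − 5·204 − 6·11 = -845
Policy B (B := 86):
  B = 86
  K = 29
  L = 241 − 5·86 − 6·29 = -363
L: -845 − (-363) = -482

-482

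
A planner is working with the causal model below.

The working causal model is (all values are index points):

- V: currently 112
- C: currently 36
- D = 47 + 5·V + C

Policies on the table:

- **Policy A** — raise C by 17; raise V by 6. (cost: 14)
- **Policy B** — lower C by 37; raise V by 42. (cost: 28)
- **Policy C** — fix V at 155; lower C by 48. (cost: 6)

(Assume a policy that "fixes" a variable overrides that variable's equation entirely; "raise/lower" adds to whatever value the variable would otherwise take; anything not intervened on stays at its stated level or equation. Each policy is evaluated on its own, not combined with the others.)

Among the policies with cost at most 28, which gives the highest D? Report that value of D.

816

Policy A (C + 17, V + 6):
  V = 112 + 6 = 118
  C = 36 + 17 = 53
  D = 47 + 5·118 + 53 = 690
Policy B (C − 37, V + 42):
  V = 112 + 42 = 154
  C = 36 − 37 = -1
  D = 47 + 5·154 + (-1) = 816
Policy C (V := 155, C − 48):
  V = 155
  C = 36 − 48 = -12
  D = 47 + 5·155 + (-12) = 810
Comparing — Policy A: D=690, Policy B: D=816, Policy C: D=810. Highest is 816 (Policy B).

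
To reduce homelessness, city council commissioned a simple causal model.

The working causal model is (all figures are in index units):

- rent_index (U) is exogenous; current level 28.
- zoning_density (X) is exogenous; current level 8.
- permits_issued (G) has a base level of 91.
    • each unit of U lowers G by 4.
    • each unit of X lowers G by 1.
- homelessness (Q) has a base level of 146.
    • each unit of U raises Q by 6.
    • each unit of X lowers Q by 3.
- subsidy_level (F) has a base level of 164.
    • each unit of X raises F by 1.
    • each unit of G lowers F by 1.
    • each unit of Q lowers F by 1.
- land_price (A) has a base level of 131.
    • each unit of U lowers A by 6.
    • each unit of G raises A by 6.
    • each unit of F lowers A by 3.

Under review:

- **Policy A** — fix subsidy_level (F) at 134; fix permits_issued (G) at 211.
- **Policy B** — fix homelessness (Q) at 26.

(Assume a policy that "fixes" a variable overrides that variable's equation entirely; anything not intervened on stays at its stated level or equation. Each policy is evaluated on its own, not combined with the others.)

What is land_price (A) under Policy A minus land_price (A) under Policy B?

Policy A (F := 134, G := 211):
  U = 28
  X = 8
  G = 211
  Q = 146 + 6·28 − 3·8 = 290
  F = 134
  A = 131 − 6·28 + 6·211 − 3·134 = 827
Policy B (Q := 26):
  U = 28
  X = 8
  G = 91 − 4·28 − 8 = -29
  Q = 26
  F = 164 + 8 − (-29) − 26 = 175
  A = 131 − 6·28 + 6·(-29) − 3·175 = -736
A: 827 − (-736) = 1563

1563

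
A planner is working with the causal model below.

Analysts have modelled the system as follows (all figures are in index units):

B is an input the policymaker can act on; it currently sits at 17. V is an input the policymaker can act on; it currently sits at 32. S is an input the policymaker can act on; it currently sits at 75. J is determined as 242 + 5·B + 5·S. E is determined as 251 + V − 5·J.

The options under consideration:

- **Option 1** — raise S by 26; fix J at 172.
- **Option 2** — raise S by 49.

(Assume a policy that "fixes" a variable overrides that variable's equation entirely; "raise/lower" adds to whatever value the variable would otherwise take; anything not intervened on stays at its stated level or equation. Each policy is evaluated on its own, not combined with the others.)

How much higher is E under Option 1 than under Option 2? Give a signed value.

Option 1 (S + 26, J := 172):
  B = 17
  V = 32
  S = 75 + 26 = 101
  J = 172
  E = 251 + 32 − 5·172 = -577
Option 2 (S + 49):
  B = 17
  V = 32
  S = 75 + 49 = 124
  J = 242 + 5·17 + 5·124 = 947
  E = 251 + 32 − 5·947 = -4452
E: -577 − (-4452) = 3875

3875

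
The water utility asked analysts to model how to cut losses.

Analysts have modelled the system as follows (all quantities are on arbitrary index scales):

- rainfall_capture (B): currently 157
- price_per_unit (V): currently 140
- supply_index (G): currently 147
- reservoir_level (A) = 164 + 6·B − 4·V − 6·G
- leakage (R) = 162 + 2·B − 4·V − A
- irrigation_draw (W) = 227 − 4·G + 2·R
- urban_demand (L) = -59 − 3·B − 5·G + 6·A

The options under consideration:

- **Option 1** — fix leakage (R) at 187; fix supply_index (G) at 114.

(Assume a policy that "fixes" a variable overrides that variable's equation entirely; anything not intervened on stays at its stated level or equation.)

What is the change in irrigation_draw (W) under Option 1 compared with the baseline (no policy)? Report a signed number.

Baseline:
  B = 157
  V = 140
  G = 147
  A = 164 + 6·157 − 4·140 − 6·147 = -336
  R = 162 + 2·157 − 4·140 − (-336) = 252
  W = 227 − 4·147 + 2·252 = 143
Option 1 (R := 187, G := 114):
  B = 157
  V = 140
  G = 114
  A = 164 + 6·157 − 4·140 − 6·114 = -138
  R = 187
  W = 227 − 4·114 + 2·187 = 145
Change in W: 145 − 143 = 2

2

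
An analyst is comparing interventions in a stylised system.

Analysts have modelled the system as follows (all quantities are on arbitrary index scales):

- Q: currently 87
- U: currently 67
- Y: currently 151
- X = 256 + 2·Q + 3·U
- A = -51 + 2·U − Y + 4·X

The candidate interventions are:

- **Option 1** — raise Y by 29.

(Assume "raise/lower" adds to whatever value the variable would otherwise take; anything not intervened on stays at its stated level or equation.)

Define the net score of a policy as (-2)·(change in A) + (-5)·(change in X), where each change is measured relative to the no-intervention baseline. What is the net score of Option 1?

Baseline:
  Q = 87
  U = 67
  Y = 151
  X = 256 + 2·87 + 3·67 = 631
  A = -51 + 2·67 − 151 + 4·631 = 2456
Option 1 (Y + 29):
  Q = 87
  U = 67
  Y = 151 + 29 = 180
  X = 256 + 2·87 + 3·67 = 631
  A = -51 + 2·67 − 180 + 4·631 = 2427
ΔA = 2427 − 2456 = -29; ΔX = 631 − 631 = 0
Score = (-2)·(-29) + (-5)·0 = 58

58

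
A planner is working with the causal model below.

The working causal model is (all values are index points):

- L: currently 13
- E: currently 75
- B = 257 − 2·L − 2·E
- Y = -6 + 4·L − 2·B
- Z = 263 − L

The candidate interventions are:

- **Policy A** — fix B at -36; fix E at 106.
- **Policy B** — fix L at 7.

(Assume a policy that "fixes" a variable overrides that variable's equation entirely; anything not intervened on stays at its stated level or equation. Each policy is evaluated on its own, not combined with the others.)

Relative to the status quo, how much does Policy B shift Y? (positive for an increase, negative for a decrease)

-48

Baseline:
  L = 13
  E = 75
  B = 257 − 2·13 − 2·75 = 81
  Y = -6 + 4·13 − 2·81 = -116
Policy B (L := 7):
  L = 7
  E = 75
  B = 257 − 2·7 − 2·75 = 93
  Y = -6 + 4·7 − 2·93 = -164
Change in Y: -164 − (-116) = -48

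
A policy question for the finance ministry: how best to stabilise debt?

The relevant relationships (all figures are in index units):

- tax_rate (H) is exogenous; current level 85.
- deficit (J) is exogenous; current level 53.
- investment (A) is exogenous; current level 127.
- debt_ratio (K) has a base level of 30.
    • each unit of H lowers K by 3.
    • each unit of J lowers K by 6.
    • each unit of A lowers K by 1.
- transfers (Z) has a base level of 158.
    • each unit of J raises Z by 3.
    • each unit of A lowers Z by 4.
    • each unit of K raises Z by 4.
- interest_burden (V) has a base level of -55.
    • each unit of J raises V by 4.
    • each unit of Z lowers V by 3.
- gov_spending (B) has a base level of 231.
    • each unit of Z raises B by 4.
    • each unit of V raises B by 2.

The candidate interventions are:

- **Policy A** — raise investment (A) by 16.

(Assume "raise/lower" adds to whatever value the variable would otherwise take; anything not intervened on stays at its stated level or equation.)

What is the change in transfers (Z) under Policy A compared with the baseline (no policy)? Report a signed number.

-128

Baseline:
  H = 85
  J = 53
  A = 127
  K = 30 − 3·85 − 6·53 − 127 = -670
  Z = 158 + 3·53 − 4·127 + 4·(-670) = -2871
Policy A (A + 16):
  H = 85
  J = 53
  A = 127 + 16 = 143
  K = 30 − 3·85 − 6·53 − 143 = -686
  Z = 158 + 3·53 − 4·143 + 4·(-686) = -2999
Change in Z: -2999 − (-2871) = -128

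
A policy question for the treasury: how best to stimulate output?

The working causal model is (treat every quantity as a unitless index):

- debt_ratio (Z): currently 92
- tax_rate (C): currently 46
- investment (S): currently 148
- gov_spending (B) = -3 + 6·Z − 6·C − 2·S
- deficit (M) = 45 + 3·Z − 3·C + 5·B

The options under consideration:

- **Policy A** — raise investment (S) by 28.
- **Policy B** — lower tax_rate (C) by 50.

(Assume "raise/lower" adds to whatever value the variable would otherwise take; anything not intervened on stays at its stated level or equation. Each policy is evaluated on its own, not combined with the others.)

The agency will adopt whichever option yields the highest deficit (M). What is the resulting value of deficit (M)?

Policy A (S + 28):
  Z = 92
  C = 46
  S = 148 + 28 = 176
  B = -3 + 6·92 − 6·46 − 2·176 = -79
  M = 45 + 3·92 − 3·46 + 5·(-79) = -212
Policy B (C − 50):
  Z = 92
  C = 46 − 50 = -4
  S = 148
  B = -3 + 6·92 − 6·(-4) − 2·148 = 277
  M = 45 + 3·92 − 3·(-4) + 5·277 = 1718
Comparing — Policy A: M=-212, Policy B: M=1718. Highest is 1718 (Policy B).

1718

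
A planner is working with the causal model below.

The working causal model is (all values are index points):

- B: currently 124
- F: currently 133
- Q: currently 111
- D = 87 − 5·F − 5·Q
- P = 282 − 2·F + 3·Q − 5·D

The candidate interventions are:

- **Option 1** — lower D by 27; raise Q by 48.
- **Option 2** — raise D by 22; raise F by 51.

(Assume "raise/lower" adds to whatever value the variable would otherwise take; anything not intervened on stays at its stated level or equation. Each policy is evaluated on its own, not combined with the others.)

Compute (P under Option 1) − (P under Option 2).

Option 1 (D − 27, Q + 48):
  F = 133
  Q = 111 + 48 = 159
  D = 87 − 5·133 − 5·159 (−27 from intervention) = -1400
  P = 282 − 2·133 + 3·159 − 5·(-1400) = 7493
Option 2 (D + 22, F + 51):
  F = 133 + 51 = 184
  Q = 111
  D = 87 − 5·184 − 5·111 (+22 from intervention) = -1366
  P = 282 − 2·184 + 3·111 − 5·(-1366) = 7077
P: 7493 − 7077 = 416

416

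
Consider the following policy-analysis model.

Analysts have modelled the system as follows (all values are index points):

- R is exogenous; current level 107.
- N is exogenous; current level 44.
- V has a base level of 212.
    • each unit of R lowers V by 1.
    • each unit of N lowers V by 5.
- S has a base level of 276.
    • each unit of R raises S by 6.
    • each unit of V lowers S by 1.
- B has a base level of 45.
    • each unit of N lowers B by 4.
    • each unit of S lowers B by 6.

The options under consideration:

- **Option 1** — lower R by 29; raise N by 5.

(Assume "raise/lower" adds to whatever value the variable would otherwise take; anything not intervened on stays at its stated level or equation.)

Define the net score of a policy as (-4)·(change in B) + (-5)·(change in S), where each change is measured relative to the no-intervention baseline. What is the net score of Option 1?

Baseline:
  R = 107
  N = 44
  V = 212 − 107 − 5·44 = -115
  S = 276 + 6·107 − (-115) = 1033
  B = 45 − 4·44 − 6·1033 = -6329
Option 1 (R − 29, N + 5):
  R = 107 − 29 = 78
  N = 44 + 5 = 49
  V = 212 − 78 − 5·49 = -111
  S = 276 + 6·78 − (-111) = 855
  B = 45 − 4·49 − 6·855 = -5281
ΔB = -5281 − (-6329) = 1048; ΔS = 855 − 1033 = -178
Score = (-4)·1048 + (-5)·(-178) = -3302

-3302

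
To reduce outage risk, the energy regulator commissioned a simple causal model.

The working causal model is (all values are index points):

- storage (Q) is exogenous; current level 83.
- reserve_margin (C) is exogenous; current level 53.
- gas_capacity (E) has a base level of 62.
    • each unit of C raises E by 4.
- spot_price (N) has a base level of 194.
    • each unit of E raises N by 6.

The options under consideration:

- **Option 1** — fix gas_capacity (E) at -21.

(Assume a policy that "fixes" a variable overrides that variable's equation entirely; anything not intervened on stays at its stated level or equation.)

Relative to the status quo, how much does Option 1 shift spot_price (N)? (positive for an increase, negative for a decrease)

Baseline:
  C = 53
  E = 62 + 4·53 = 274
  N = 194 + 6·274 = 1838
Option 1 (E := -21):
  C = 53
  E = -21
  N = 194 + 6·(-21) = 68
Change in N: 68 − 1838 = -1770

-1770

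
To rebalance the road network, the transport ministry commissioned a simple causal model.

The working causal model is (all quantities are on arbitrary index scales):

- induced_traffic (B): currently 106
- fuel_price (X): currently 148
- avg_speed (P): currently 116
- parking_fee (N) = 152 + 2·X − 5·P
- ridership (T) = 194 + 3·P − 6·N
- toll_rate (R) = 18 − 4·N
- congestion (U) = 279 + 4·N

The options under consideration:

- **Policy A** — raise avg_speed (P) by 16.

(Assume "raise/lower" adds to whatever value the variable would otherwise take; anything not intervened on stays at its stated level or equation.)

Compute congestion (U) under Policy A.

Policy A (P + 16):
  X = 148
  P = 116 + 16 = 132
  N = 152 + 2·148 − 5·132 = -212
  U = 279 + 4·(-212) = -569

-569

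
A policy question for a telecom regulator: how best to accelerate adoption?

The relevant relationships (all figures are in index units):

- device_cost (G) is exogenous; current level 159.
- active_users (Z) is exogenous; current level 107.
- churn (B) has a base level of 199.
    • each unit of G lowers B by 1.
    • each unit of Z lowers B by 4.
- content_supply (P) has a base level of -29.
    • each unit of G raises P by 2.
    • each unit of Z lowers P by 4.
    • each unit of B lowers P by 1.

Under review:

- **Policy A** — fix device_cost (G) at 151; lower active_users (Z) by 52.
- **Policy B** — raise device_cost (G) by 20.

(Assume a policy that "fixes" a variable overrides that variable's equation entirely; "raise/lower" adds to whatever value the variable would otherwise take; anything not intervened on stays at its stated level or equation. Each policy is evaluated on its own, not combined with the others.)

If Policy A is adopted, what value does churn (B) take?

-172

Policy A (G := 151, Z − 52):
  G = 151
  Z = 107 − 52 = 55
  B = 199 − 151 − 4·55 = -172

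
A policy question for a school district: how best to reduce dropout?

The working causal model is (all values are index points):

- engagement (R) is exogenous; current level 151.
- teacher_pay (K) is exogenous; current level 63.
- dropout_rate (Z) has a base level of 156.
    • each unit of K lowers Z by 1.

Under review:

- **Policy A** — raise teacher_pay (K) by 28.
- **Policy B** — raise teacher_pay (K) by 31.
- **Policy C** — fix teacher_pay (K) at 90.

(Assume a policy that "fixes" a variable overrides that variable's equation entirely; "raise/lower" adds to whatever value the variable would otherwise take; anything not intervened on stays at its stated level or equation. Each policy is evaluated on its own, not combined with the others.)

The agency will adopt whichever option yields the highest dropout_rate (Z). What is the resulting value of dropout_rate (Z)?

66

Policy A (K + 28):
  K = 63 + 28 = 91
  Z = 156 − 91 = 65
Policy B (K + 31):
  K = 63 + 31 = 94
  Z = 156 − 94 = 62
Policy C (K := 90):
  K = 90
  Z = 156 − 90 = 66
Comparing — Policy A: Z=65, Policy B: Z=62, Policy C: Z=66. Highest is 66 (Policy C).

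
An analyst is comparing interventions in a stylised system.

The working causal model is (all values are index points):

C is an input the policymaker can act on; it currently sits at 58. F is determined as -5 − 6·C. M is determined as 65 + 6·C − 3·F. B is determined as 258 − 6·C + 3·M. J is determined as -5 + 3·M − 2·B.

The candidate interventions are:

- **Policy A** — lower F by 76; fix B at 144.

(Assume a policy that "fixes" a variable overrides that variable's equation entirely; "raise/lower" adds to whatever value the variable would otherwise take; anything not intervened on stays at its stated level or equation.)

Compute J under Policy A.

Policy A (F − 76, B := 144):
  C = 58
  F = -5 − 6·58 (−76 from intervention) = -429
  M = 65 + 6·58 − 3·(-429) = 1700
  B = 144
  J = -5 + 3·1700 − 2·144 = 4807

4807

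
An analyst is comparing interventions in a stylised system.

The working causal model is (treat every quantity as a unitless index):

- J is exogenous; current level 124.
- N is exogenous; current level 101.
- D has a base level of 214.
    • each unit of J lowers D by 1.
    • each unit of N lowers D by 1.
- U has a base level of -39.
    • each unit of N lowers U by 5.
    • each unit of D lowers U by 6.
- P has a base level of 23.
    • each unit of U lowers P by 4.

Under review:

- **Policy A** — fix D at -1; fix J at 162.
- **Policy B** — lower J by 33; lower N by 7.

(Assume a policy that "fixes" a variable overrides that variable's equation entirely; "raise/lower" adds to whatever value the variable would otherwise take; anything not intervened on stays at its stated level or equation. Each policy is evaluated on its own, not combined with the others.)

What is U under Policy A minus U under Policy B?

Policy A (D := -1, J := 162):
  J = 162
  N = 101
  D = -1
  U = -39 − 5·101 − 6·(-1) = -538
Policy B (J − 33, N − 7):
  J = 124 − 33 = 91
  N = 101 − 7 = 94
  D = 214 − 91 − 94 = 29
  U = -39 − 5·94 − 6·29 = -683
U: -538 − (-683) = 145

145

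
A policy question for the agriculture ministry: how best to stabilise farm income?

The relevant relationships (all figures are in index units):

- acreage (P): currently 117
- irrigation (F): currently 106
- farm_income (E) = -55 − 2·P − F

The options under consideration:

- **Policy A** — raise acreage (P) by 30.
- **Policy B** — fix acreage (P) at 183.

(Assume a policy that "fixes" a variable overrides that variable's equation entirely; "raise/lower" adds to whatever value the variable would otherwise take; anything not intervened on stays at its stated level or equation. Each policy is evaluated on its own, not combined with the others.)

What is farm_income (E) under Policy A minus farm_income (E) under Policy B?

72

Policy A (P + 30):
  P = 117 + 30 = 147
  F = 106
  E = -55 − 2·147 − 106 = -455
Policy B (P := 183):
  P = 183
  F = 106
  E = -55 − 2·183 − 106 = -527
E: -455 − (-527) = 72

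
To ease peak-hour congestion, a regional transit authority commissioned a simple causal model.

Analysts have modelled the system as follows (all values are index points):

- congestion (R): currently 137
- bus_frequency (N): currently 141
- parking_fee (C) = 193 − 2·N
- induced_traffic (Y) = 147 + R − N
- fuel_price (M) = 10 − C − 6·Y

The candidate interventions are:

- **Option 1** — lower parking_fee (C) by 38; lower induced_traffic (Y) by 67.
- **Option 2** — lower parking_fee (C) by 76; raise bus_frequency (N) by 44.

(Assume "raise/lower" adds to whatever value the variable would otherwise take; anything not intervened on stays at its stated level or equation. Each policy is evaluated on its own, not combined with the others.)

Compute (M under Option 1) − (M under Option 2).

Option 1 (C − 38, Y − 67):
  R = 137
  N = 141
  C = 193 − 2·141 (−38 from intervention) = -127
  Y = 147 + 137 − 141 (−67 from intervention) = 76
  M = 10 − (-127) − 6·76 = -319
Option 2 (C − 76, N + 44):
  R = 137
  N = 141 + 44 = 185
  C = 193 − 2·185 (−76 from intervention) = -253
  Y = 147 + 137 − 185 = 99
  M = 10 − (-253) − 6·99 = -331
M: -319 − (-331) = 12

12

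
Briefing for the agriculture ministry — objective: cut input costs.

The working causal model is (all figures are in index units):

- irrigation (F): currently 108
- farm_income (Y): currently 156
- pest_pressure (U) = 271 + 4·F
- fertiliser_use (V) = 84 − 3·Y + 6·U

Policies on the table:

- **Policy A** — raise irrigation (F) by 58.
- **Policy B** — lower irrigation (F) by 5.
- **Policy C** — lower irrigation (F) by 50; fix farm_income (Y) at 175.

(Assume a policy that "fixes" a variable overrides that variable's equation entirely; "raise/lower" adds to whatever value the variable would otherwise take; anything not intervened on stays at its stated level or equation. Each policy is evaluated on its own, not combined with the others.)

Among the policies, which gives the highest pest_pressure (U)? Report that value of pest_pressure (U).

935

Policy A (F + 58):
  F = 108 + 58 = 166
  U = 271 + 4·166 = 935
Policy B (F − 5):
  F = 108 − 5 = 103
  U = 271 + 4·103 = 683
Policy C (F − 50, Y := 175):
  F = 108 − 50 = 58
  U = 271 + 4·58 = 503
Comparing — Policy A: U=935, Policy B: U=683, Policy C: U=503. Highest is 935 (Policy A).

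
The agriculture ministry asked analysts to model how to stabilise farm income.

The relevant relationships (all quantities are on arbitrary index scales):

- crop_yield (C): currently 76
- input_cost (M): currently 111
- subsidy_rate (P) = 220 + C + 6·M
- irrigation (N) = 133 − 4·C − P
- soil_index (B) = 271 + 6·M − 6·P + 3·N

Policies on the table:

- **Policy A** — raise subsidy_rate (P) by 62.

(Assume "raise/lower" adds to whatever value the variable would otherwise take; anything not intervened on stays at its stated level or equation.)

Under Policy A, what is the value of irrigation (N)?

Policy A (P + 62):
  C = 76
  M = 111
  P = 220 + 76 + 6·111 (+62 from intervention) = 1024
  N = 133 − 4·76 − 1024 = -1195

-1195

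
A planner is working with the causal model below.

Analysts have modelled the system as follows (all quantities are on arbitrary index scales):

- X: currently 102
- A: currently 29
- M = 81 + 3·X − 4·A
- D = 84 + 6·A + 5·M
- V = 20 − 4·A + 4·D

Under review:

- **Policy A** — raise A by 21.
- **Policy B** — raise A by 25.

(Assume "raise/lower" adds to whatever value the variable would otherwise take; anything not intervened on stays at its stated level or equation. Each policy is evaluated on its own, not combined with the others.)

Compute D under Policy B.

1263

Policy B (A + 25):
  X = 102
  A = 29 + 25 = 54
  M = 81 + 3·102 − 4·54 = 171
  D = 84 + 6·54 + 5·171 = 1263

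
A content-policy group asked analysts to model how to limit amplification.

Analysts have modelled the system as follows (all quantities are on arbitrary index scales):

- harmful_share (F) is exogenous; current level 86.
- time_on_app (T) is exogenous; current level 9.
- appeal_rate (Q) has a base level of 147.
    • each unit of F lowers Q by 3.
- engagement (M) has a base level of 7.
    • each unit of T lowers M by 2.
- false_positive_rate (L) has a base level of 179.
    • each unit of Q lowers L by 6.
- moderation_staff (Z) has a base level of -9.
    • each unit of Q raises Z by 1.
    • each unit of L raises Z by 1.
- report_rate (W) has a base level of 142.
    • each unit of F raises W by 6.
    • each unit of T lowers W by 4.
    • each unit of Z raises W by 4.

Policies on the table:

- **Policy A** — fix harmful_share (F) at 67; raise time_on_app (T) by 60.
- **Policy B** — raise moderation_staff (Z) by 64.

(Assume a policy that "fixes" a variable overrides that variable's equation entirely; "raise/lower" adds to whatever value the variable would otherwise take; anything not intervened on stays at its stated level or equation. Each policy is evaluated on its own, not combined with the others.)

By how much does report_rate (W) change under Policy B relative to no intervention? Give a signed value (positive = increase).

256

Baseline:
  F = 86
  T = 9
  Q = 147 − 3·86 = -111
  L = 179 − 6·(-111) = 845
  Z = -9 + (-111) + 845 = 725
  W = 142 + 6·86 − 4·9 + 4·725 = 3522
Policy B (Z + 64):
  F = 86
  T = 9
  Q = 147 − 3·86 = -111
  L = 179 − 6·(-111) = 845
  Z = -9 + (-111) + 845 (+64 from intervention) = 789
  W = 142 + 6·86 − 4·9 + 4·789 = 3778
Change in W: 3778 − 3522 = 256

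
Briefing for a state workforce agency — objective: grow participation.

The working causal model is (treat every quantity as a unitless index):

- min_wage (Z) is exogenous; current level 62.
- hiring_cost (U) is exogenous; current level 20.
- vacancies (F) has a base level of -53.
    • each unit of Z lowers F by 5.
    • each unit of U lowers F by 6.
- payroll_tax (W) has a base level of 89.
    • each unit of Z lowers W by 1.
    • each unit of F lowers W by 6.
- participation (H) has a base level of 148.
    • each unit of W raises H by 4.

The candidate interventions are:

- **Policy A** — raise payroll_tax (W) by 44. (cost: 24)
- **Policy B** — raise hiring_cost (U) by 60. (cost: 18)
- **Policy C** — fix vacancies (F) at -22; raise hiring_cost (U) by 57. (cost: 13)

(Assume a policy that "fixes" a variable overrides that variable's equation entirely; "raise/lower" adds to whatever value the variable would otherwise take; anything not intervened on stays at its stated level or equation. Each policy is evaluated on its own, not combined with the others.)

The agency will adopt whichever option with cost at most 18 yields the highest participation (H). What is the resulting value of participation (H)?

20488

Policy B (U + 60):
  Z = 62
  U = 20 + 60 = 80
  F = -53 − 5·62 − 6·80 = -843
  W = 89 − 62 − 6·(-843) = 5085
  H = 148 + 4·5085 = 20488
Policy C (F := -22, U + 57):
  Z = 62
  U = 20 + 57 = 77
  F = -22
  W = 89 − 62 − 6·(-22) = 159
  H = 148 + 4·159 = 784
Comparing — Policy B: H=20488, Policy C: H=784. Highest is 20488 (Policy B).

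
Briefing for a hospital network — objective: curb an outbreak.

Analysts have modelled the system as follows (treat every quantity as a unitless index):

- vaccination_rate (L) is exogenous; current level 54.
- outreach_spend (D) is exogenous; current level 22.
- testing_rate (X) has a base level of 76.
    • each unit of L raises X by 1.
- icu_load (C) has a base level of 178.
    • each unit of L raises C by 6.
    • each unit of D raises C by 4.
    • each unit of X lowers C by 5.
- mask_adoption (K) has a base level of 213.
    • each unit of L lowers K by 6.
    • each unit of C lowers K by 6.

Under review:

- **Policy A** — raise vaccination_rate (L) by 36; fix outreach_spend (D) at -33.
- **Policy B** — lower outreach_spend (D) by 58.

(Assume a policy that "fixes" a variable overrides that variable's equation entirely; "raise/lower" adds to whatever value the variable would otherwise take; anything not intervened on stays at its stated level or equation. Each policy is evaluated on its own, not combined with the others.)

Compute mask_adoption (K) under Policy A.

1137

Policy A (L + 36, D := -33):
  L = 54 + 36 = 90
  D = -33
  X = 76 + 90 = 166
  C = 178 + 6·90 + 4·(-33) − 5·166 = -244
  K = 213 − 6·90 − 6·(-244) = 1137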